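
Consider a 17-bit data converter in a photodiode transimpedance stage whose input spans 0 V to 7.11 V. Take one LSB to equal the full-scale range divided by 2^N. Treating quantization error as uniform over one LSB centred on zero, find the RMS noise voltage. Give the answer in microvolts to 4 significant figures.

15.66 µV

Range is 7.11 V.
Step size = 7.11/131072 V = 54.2450 µV.
For a uniform distribution on [−LSB/2, +LSB/2], V_rms = LSB/√12 = 54.2450 µV/3.4641 = 15.66 µV.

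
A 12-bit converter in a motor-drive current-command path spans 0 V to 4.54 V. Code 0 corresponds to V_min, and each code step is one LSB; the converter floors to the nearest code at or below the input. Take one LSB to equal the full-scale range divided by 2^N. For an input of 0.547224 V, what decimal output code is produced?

493

V_FS = 4.54 V. LSB = 4.54 V / 2^12 ≈ 1.108 mV.
code = ⌊(V_in − V_min)/LSB⌋ = ⌊(V_in − V_min) × 2^12 / range⌋
     = ⌊(0.547224 − (0)) × 4096 / 4.54⌋ = ⌊0.547224 × 4096/4.54⌋
     = ⌊493.707⌋ = 493.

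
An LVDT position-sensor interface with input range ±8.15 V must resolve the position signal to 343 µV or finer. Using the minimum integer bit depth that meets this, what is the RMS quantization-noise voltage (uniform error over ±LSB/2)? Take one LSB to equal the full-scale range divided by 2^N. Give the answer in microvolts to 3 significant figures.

Range = 8.15 − (-8.15) = 16.3 V.
Levels needed ≥ 16.3/343 µV = 47520. 2^16 = 65536 suffices, so N_min = 16.
LSB = 16.3 V / 2^16 = 248.72 µV.
RMS noise = LSB/√12 = 71.8 µV.

71.8 µV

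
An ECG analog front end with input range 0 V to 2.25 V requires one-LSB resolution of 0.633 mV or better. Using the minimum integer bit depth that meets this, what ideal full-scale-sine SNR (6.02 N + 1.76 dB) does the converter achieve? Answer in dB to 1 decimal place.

74.0 dB

Range is 2.25 V.
2.25 V / 0.633 mV = 3555. Since 2^11 = 2048 and 2^12 = 4096, N = 12.
Ideal SNR at N = 12: 6.02·12 + 1.76 = 74.0 dB.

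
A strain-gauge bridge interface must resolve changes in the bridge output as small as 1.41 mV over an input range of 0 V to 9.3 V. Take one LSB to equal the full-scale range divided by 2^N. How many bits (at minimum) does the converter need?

Full-scale range = 9.3 V.
9.3 V / 1.41 mV = 6596. Since 2^12 = 4096 and 2^13 = 8192, N = 13.

13 bits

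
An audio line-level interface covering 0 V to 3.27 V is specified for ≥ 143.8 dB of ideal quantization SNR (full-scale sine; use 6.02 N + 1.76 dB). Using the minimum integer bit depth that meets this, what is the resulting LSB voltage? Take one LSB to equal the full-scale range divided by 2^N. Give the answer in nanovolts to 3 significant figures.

Range is 3.27 V.
Required N = ⌈(143.8 − 1.76)/6.02⌉ = ⌈23.595⌉ = 24.
LSB = 3.27 V ÷ 2^24 = 3.27/16777216 V = 195 nV.

195 nV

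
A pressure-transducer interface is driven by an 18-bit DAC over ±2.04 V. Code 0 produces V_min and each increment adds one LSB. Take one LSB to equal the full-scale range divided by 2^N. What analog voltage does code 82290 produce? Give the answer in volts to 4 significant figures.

Span: 2.04 V − (-2.04 V) = 4.08 V. LSB = 4.08 V / 2^18.
V_out = V_min + code × LSB = -2.04 V + 82290 × 4.08 V / 262144
      = -2.04 V + 1.28076 V = -0.759241 V.

-0.7592 V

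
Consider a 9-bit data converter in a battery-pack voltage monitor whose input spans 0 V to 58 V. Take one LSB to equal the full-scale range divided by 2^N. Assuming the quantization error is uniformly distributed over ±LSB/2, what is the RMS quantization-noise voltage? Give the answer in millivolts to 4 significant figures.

32.70 mV

Range is 58 V.
LSB = 58 V / 2^9 = 113.281 mV.
V_rms = LSB/√12 = 113.281 mV / √12 = 32.70 mV.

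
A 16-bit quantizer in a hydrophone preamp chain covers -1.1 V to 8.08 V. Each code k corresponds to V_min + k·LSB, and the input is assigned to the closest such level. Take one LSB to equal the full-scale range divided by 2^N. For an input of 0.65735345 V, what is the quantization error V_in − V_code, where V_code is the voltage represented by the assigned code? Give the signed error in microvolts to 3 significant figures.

−36.1 µV

Span: 8.08 V − (-1.1 V) = 9.18 V. LSB = 9.18 V / 2^16 ≈ 140.1 µV.
Position in LSBs: (0.65735345 − (-1.1)) × 65536/9.18 = 12545.7425; rounding gives k = 12546.
V_code = -1.1 + (12546/65536) × 9.18 = 0.65738952637 V.
e = 0.65735345 − (0.65738952637) = −36.1 µV.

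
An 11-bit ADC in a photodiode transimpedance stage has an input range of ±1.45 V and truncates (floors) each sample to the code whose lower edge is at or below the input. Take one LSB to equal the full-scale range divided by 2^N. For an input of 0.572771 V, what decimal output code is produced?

1428

Span: 1.45 V − (-1.45 V) = 2.9 V. LSB = 2.9 V / 2^11 ≈ 1.416 mV.
V_in − V_min = 0.572771 − (-1.45) = 2.022771 V.
Divide by LSB: 2.022771 × 2048/2.9 = 1428.4948.
Truncating gives code 1428.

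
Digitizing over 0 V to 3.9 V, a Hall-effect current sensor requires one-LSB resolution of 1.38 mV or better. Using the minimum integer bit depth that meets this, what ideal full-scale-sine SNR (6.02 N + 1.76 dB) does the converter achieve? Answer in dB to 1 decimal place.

74.0 dB

Span = 3.9 V.
Required number of levels: 3.9/1.38 mV = 2826.1; smallest N with 2^N ≥ that is 12.
Ideal SNR at N = 12: 6.02·12 + 1.76 = 74.0 dB.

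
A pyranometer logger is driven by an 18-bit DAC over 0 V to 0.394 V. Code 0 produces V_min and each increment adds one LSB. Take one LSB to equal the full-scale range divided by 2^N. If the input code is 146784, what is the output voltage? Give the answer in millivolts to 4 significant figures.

220.6 mV

V_FS = 0.394 V. LSB = 0.394 V / 2^18.
Output = V_min + (146784/262144) × range = 0 + 0.559937 × 0.394 V
      = 0 + 0.220615 = 0.220615 V.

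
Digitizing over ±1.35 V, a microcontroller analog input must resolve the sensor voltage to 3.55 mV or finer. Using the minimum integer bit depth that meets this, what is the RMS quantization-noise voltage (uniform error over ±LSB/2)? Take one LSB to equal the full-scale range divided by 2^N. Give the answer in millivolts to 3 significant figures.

Span: 1.35 V − (-1.35 V) = 2.7 V.
Levels needed ≥ 2.7/3.55 mV = 760.6. 2^10 = 1024 suffices, so N_min = 10.
LSB = 2.7 V / 2^10 = 2.6367 mV.
RMS noise = LSB/√12 = 0.761 mV.

0.761 mV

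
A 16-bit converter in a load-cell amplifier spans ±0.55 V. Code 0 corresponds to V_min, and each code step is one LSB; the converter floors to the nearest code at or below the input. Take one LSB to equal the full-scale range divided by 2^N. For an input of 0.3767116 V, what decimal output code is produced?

55211

The full-scale span is 0.55 − (-0.55) = 1.1 V. LSB = 1.1 V / 2^16 ≈ 16.78 µV.
code = ⌊(V_in − V_min)/LSB⌋ = ⌊(V_in − V_min) × 2^16 / range⌋
     = ⌊(0.3767116 − (-0.55)) × 65536 / 1.1⌋ = ⌊0.9267116 × 65536/1.1⌋
     = ⌊55211.792⌋ = 55211.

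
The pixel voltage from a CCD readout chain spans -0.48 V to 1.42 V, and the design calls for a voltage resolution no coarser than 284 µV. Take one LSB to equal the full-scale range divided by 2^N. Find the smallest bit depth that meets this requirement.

Span: 1.42 V − (-0.48 V) = 1.9 V.
1.9 V / 284 µV = 6690. Since 2^12 = 4096 and 2^13 = 8192, N = 13.

13 bits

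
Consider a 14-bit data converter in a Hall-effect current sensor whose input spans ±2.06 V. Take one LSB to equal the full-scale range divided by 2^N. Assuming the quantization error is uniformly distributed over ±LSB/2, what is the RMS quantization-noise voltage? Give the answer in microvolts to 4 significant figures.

Full-scale range = 2.06 V − (-2.06 V) = 4.12 V.
Step size = 4.12/16384 V = 251.465 µV.
V_rms = LSB/√12 = 251.465 µV / √12 = 72.59 µV.

72.59 µV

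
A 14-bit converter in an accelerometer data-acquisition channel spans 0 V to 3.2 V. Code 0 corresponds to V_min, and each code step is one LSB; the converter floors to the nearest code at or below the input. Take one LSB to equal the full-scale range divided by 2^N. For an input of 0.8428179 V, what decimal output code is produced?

V_FS = 3.2 V. LSB = 3.2 V / 2^14 ≈ 195.3 µV.
V_in − V_min = 0.8428179 − (0) = 0.8428179 V.
Divide by LSB: 0.8428179 × 16384/3.2 = 4315.2276.
Truncating gives code 4315.

4315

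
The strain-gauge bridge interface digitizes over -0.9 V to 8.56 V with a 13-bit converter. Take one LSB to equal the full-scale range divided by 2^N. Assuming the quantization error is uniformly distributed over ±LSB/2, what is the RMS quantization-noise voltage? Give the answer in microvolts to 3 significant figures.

The full-scale span is 8.56 − (-0.9) = 9.46 V.
One LSB is 9.46 V / 8192 = 1.1548 mV.
RMS of a uniform error over width LSB is LSB/√12 = 333 µV.

333 µV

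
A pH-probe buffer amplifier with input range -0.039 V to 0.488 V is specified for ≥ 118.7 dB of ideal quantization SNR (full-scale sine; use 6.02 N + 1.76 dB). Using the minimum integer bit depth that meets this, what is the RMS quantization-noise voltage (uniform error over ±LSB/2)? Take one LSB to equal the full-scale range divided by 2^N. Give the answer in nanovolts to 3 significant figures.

Full-scale range = 0.488 V − (-0.039 V) = 0.527 V.
N ≥ (118.7 − 1.76)/6.02 = 19.425 → N_min = 20.
LSB = 0.527 V ÷ 2^20 = 0.527/1048576 V = 0.50259 µV.
RMS noise = LSB/√12 = 145 nV.

145 nV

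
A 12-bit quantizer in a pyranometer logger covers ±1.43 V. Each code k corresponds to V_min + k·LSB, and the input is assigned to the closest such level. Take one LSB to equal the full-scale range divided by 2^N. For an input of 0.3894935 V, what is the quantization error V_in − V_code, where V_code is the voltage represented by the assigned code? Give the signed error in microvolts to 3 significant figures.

Span: 1.43 V − (-1.43 V) = 2.86 V. LSB = 2.86 V / 2^12 ≈ 0.6982 mV.
(0.3894935 − (-1.43)) / LSB = 1.8194935 × 4096/2.86 = 2605.8201. Nearest integer: k = 2606.
V_code = V_min + k × range/2^12 = -1.43 + 2606 × 2.86/4096 = 0.3896191406 V.
Error = V_in − V_code = 0.3894935 − (0.3896191406) = −126 µV.

−126 µV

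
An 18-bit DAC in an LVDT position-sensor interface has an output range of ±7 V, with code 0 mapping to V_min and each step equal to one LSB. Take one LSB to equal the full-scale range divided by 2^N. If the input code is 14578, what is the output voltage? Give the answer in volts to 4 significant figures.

-6.221 V

Full-scale range = 7 V − (-7 V) = 14 V. LSB = 14 V / 2^18.
V_out = V_min + code × LSB = -7 V + 14578 × 14 V / 262144
      = -7 + 0.778549 = -6.22145 V.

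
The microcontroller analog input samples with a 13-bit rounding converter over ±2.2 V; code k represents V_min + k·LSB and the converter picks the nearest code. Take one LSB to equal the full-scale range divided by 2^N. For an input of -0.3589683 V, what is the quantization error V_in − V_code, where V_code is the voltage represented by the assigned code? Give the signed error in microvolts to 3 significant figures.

Range = 2.2 − (-2.2) = 4.4 V. LSB = 4.4 V / 2^13 ≈ 0.5371 mV.
(V_in − V_min)/LSB = (-0.3589683 − (-2.2)) × 8192/4.4 = 3427.6663 → nearest code k = 3428.
V_code = -2.2 + (3428/8192) × 4.4 = -0.3587890625 V.
e = -0.3589683 − (-0.3587890625) = −179 µV.

−179 µV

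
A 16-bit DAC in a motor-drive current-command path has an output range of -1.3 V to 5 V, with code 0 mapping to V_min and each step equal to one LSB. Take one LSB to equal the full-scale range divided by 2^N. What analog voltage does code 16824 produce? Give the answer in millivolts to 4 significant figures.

317.3 mV

Range = 5 − (-1.3) = 6.3 V. LSB = 6.3 V / 2^16.
Output = V_min + (16824/65536) × range = -1.3 + 0.256714 × 6.3 V
      = -1.3 V + 1.61730 V = 0.317297 V.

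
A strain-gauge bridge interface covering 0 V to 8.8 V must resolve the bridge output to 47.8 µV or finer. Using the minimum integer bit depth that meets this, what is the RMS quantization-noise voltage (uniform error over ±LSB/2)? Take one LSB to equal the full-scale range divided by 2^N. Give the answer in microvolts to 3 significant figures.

9.69 µV

Span = 8.8 V.
Levels needed ≥ 8.8/47.8 µV = 184100. 2^18 = 262144 suffices, so N_min = 18.
LSB = 8.8 V / 2^18 = 33.569 µV.
RMS noise = LSB/√12 = 9.69 µV.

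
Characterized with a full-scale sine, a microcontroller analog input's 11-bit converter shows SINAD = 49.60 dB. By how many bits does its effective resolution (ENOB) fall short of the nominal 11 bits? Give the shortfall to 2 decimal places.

3.05 bits

ENOB = (SINAD − 1.76)/6.02 = (49.60 − 1.76)/6.02 = 7.9468 bits.
Shortfall = 11 − 7.9468 = 3.0532 bits.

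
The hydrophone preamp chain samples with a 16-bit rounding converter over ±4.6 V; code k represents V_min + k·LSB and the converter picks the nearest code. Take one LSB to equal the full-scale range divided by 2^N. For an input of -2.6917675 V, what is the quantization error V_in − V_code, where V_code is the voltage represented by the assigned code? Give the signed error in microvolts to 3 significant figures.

The full-scale span is 4.6 − (-4.6) = 9.2 V. LSB = 9.2 V / 2^16 ≈ 140.4 µV.
(-2.6917675 − (-4.6)) / LSB = 1.9082325 × 65536/9.2 = 13593.2527. Nearest integer: k = 13593.
V_code = V_min + k × range/2^16 = -4.6 + 13593 × 9.2/65536 = -2.6918029785 V.
Error = V_in − V_code = -2.6917675 − (-2.6918029785) = +35.5 µV.

+35.5 µV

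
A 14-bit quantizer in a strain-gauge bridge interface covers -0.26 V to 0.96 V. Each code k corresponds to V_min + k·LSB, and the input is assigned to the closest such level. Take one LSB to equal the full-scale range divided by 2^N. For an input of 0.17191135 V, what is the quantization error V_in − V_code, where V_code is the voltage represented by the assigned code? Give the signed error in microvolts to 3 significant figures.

+26.6 µV

Span: 0.96 V − (-0.26 V) = 1.22 V. LSB = 1.22 V / 2^14 ≈ 74.46 µV.
(0.17191135 − (-0.26)) / LSB = 0.43191135 × 16384/1.22 = 5800.3570. Nearest integer: k = 5800.
V_code = V_min + k × range/2^14 = -0.26 + 5800 × 1.22/16384 = 0.17188476563 V.
Error = V_in − V_code = 0.17191135 − (0.17188476563) = +26.6 µV.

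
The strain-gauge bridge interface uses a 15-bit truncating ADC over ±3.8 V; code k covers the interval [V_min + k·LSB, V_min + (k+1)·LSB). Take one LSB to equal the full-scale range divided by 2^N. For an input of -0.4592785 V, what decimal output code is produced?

The full-scale span is 3.8 − (-3.8) = 7.6 V. LSB = 7.6 V / 2^15 ≈ 231.9 µV.
(V_in − V_min) × 2^15/range = (-0.4592785 − (-3.8)) × 32768/7.6 = 14403.784.
Floor → code = 14403.

14403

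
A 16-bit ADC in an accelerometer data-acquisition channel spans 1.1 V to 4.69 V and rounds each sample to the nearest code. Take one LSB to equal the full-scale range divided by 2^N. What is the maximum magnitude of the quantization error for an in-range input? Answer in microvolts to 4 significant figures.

The full-scale span is 4.69 − (1.1) = 3.59 V.
One LSB is 3.59 V / 65536 = 54.7791 µV.
Worst-case error for round-to-nearest is half an LSB: 27.39 µV.

27.39 µV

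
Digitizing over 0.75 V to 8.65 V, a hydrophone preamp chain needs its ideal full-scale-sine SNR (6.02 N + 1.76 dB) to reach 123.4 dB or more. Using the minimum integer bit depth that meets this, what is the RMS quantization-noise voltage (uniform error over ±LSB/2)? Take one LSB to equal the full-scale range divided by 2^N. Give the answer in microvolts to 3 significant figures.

Full-scale range = 8.65 V − (0.75 V) = 7.9 V.
Solving 6.02 N ≥ 123.4 − 1.76: N ≥ 20.206. Round up → N = 21.
Step size = 7.9/2097152 V = 3.7670 µV.
RMS noise = LSB/√12 = 1.09 µV.

1.09 µV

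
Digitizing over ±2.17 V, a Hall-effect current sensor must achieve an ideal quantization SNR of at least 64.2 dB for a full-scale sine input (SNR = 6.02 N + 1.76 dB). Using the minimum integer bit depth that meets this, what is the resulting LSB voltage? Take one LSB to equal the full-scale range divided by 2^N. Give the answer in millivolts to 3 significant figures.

The full-scale span is 2.17 − (-2.17) = 4.34 V.
Required N = ⌈(64.2 − 1.76)/6.02⌉ = ⌈10.372⌉ = 11.
Step size = 4.34/2048 V = 2.12 mV.

2.12 mV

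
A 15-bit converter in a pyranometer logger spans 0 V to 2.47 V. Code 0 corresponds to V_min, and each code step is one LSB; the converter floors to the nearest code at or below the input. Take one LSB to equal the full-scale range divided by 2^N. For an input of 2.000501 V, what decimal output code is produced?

V_FS = 2.47 V. LSB = 2.47 V / 2^15 ≈ 75.38 µV.
(V_in − V_min) × 2^15/range = (2.000501 − (0)) × 32768/2.47 = 26539.440.
Floor → code = 26539.

26539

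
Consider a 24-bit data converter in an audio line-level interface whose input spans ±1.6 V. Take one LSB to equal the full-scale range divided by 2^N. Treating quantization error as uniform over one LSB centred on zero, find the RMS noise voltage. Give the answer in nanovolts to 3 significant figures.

55.1 nV

The full-scale span is 1.6 − (-1.6) = 3.2 V.
LSB = 3.2 V / 2^24 = 190.73 nV.
σ_q = LSB/√12 = 190.73 nV/3.4641 = 55.1 nV.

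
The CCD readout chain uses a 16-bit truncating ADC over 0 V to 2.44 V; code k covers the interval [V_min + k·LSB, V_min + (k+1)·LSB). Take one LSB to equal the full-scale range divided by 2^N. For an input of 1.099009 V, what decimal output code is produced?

29518

Range is 2.44 V. LSB = 2.44 V / 2^16 ≈ 37.23 µV.
V_in − V_min = 1.099009 − (0) = 1.099009 V.
Divide by LSB: 1.099009 × 65536/2.44 = 29518.3007.
Truncating gives code 29518.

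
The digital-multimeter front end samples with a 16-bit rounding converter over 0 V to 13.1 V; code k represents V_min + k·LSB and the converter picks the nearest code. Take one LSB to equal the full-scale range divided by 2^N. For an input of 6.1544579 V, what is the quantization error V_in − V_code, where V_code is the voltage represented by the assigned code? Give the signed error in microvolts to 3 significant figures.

V_FS = 13.1 V. LSB = 13.1 V / 2^16 ≈ 199.9 µV.
(V_in − V_min)/LSB = (6.1544579 − (0)) × 65536/13.1 = 30789.2025 → nearest code k = 30789.
V_code = 0 + (30789/65536) × 13.1 = 6.1544174194 V.
Error = V_in − V_code = 6.1544579 − (6.1544174194) = +40.5 µV.

+40.5 µV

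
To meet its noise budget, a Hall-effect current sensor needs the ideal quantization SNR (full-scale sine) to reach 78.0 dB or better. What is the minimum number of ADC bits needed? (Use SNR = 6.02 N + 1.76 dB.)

13 bits

N ≥ (78.0 − 1.76)/6.02 = 12.664 → N_min = 13.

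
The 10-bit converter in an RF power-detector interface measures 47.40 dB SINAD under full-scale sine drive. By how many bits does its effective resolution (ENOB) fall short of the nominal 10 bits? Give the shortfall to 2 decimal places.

2.42 bits

ENOB = (SINAD − 1.76)/6.02 = (47.40 − 1.76)/6.02 = 7.5814 bits.
10 − 7.5814 = 2.42 bits below nominal.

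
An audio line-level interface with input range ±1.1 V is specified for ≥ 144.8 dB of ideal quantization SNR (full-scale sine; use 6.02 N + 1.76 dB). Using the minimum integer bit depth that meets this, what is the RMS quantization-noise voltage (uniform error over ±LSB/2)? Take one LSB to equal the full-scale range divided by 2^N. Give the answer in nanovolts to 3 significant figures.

The full-scale span is 1.1 − (-1.1) = 2.2 V.
6.02 N + 1.76 ≥ 144.8 gives N ≥ 23.761, so the minimum integer is 24.
LSB = 2.2 V / 2^24 = 131.13 nV.
σ_q = LSB/√12 = 131.13 nV/3.4641 = 37.9 nV.

37.9 nV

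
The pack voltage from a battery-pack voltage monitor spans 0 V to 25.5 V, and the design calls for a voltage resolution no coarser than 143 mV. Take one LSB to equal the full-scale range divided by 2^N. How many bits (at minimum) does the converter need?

8 bits

V_FS = 25.5 V.
25.5 V / 143 mV = 178.3. Since 2^7 = 128 and 2^8 = 256, N = 8.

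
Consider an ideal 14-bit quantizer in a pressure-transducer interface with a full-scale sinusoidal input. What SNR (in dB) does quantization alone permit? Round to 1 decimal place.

6.02(14) + 1.76 = 84.28 + 1.76 = 86.04 dB.

86.0 dB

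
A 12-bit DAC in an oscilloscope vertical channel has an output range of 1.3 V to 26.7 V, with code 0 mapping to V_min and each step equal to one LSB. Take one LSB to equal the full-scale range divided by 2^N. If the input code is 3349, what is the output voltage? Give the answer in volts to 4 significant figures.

22.07 V

Span: 26.7 V − (1.3 V) = 25.4 V. LSB = 25.4 V / 2^12.
V_out = V_min + code × LSB = 1.3 V + 3349 × 25.4 V / 4096
      = 1.3 V + 20.7677 V = 22.0677 V.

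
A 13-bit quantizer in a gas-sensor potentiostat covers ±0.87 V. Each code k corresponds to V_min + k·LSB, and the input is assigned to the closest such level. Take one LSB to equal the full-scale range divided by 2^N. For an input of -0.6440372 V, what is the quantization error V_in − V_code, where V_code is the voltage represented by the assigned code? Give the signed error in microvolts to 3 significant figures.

The full-scale span is 0.87 − (-0.87) = 1.74 V. LSB = 1.74 V / 2^13 ≈ 212.4 µV.
Position in LSBs: (-0.6440372 − (-0.87)) × 8192/1.74 = 1063.8433; rounding gives k = 1064.
V_code = -0.87 + (1064/8192) × 1.74 = -0.6440039063 V.
Error = V_in − V_code = -0.6440372 − (-0.6440039063) = −33.3 µV.

−33.3 µV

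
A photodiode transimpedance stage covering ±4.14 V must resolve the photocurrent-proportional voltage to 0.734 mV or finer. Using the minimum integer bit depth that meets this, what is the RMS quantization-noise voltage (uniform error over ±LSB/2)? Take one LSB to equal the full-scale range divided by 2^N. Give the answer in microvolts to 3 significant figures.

146 µV

Span: 4.14 V − (-4.14 V) = 8.28 V.
Levels needed ≥ 8.28/0.734 mV = 11280. 2^14 = 16384 suffices, so N_min = 14.
LSB = 8.28 V ÷ 2^14 = 8.28/16384 V = 0.50537 mV.
σ_q = LSB/√12 = 0.50537 mV/3.4641 = 146 µV.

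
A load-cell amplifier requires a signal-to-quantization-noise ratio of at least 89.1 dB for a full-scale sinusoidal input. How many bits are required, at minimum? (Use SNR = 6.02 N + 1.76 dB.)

15 bits

N ≥ (89.1 − 1.76)/6.02 = 14.508 → N_min = 15.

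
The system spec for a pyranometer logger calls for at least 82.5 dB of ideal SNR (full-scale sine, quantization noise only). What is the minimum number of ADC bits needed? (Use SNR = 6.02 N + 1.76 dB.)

6.02 N + 1.76 ≥ 82.5 gives N ≥ 13.412, so the minimum integer is 14.

14 bits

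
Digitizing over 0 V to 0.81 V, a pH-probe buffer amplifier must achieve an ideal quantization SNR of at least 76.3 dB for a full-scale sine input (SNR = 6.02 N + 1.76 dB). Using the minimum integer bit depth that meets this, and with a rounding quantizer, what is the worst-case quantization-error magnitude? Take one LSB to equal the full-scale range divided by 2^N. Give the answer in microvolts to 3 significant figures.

Span = 0.81 V.
Solving 6.02 N ≥ 76.3 − 1.76: N ≥ 12.382. Round up → N = 13.
LSB = 0.81 V ÷ 2^13 = 0.81/8192 V = 98.877 µV.
Half an LSB is 49.4 µV.

49.4 µV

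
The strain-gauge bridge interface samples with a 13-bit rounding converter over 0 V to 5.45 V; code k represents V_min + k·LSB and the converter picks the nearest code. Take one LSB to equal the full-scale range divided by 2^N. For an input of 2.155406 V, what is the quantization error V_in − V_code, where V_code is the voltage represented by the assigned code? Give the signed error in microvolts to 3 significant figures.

V_FS = 5.45 V. LSB = 5.45 V / 2^13 ≈ 0.6653 mV.
Position in LSBs: (2.155406 − (0)) × 8192/5.45 = 3239.8323; rounding gives k = 3240.
V_code = 0 + (3240/8192) × 5.45 = 2.155517578 V.
e = 2.155406 − (2.155517578) = −112 µV.

−112 µV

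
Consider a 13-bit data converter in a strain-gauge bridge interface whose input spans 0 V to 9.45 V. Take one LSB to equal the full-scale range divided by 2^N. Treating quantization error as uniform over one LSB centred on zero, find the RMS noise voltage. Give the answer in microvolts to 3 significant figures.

V_FS = 9.45 V.
LSB = 9.45 V / 2^13 = 1.1536 mV.
σ_q = LSB/√12 = 1.1536 mV/3.4641 = 333 µV.

333 µV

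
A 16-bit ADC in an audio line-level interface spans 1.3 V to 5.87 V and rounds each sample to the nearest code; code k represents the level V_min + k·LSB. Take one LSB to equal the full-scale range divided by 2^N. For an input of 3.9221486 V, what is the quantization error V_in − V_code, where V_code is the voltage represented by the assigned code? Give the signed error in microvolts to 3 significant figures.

−8.84 µV

Range = 5.87 − (1.3) = 4.57 V. LSB = 4.57 V / 2^16 ≈ 69.73 µV.
Position in LSBs: (3.9221486 − (1.3)) × 65536/4.57 = 37602.8732; rounding gives k = 37603.
V_code = 1.3 + (37603/65536) × 4.57 = 3.9221574402 V.
Error = V_in − V_code = 3.9221486 − (3.9221574402) = −8.84 µV.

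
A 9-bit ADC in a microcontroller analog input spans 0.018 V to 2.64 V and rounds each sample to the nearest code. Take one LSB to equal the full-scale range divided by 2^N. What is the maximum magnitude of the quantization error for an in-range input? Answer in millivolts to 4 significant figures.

Full-scale range = 2.64 V − (0.018 V) = 2.622 V.
LSB = 2.622 V ÷ 2^9 = 2.622/512 V = 5.12109 mV.
|e|_max = LSB/2 = 2.561 mV.

2.561 mV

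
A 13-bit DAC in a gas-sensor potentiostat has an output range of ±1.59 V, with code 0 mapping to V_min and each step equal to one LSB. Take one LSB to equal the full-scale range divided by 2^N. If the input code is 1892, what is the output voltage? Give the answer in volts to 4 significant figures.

Full-scale range = 1.59 V − (-1.59 V) = 3.18 V. LSB = 3.18 V / 2^13.
V_out = -1.59 + 1892 × (3.18/8192) V
      = -1.59 V + 0.734443 V = -0.855557 V.

-0.8556 V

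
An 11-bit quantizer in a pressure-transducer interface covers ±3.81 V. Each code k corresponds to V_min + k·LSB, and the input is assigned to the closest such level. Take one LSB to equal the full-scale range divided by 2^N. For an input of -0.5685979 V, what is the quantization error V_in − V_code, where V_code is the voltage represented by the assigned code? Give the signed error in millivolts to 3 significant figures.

Full-scale range = 3.81 V − (-3.81 V) = 7.62 V. LSB = 7.62 V / 2^11 ≈ 3.721 mV.
(-0.5685979 − (-3.81)) / LSB = 3.2414021 × 2048/7.62 = 871.1800. Nearest integer: k = 871.
Reconstructed level: -3.81 + 871 × 7.62/2048 V = -0.5692675781 V.
Error = V_in − V_code = -0.5685979 − (-0.5692675781) = +0.670 mV.

+0.670 mV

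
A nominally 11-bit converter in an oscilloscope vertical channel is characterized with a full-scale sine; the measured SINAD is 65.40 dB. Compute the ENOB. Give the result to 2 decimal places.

Inverting SNR = 6.02 N + 1.76: N_eff = (65.40 − 1.76)/6.02 = 10.5714.

10.57 bits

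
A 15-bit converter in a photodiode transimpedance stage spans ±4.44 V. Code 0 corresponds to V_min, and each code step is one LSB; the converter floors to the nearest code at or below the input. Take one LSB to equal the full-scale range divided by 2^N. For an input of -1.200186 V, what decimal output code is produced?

Range = 4.44 − (-4.44) = 8.88 V. LSB = 8.88 V / 2^15 ≈ 271.0 µV.
code = ⌊(V_in − V_min)/LSB⌋ = ⌊(V_in − V_min) × 2^15 / range⌋
     = ⌊(-1.200186 − (-4.44)) × 32768 / 8.88⌋ = ⌊3.239814 × 32768/8.88⌋
     = ⌊11955.206⌋ = 11955.

11955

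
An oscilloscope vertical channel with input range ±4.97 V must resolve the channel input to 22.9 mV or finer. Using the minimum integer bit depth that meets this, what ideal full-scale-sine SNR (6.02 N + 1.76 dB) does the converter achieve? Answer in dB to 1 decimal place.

The full-scale span is 4.97 − (-4.97) = 9.94 V.
9.94 V / 22.9 mV = 434.1. Since 2^8 = 256 and 2^9 = 512, N = 9.
SNR = 6.02 × 9 + 1.76 = 55.94 dB.

55.9 dB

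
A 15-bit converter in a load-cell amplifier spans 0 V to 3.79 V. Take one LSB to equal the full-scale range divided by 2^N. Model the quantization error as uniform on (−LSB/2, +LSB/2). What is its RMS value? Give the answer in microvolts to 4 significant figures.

33.39 µV

Span = 3.79 V.
LSB = 3.79 V / 2^15 = 115.662 µV.
RMS of a uniform error over width LSB is LSB/√12 = 33.39 µV.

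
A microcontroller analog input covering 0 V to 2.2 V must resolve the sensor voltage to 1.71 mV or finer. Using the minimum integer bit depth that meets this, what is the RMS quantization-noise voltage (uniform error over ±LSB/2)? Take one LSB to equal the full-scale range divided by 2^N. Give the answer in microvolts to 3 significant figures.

310 µV

Full-scale range = 2.2 V.
Levels needed ≥ 2.2/1.71 mV = 1287. 2^11 = 2048 suffices, so N_min = 11.
Step size = 2.2/2048 V = 1.0742 mV.
V_rms = LSB/√12 = 310 µV.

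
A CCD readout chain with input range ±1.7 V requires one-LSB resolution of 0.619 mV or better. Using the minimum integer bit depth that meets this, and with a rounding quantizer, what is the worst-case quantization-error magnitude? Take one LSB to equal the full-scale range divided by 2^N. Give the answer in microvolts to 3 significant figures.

The full-scale span is 1.7 − (-1.7) = 3.4 V.
Levels needed ≥ 3.4/0.619 mV = 5493. 2^13 = 8192 suffices, so N_min = 13.
Step size = 3.4/8192 V = 415.04 µV.
Max error for round-to-nearest is LSB/2 = 208 µV.

208 µV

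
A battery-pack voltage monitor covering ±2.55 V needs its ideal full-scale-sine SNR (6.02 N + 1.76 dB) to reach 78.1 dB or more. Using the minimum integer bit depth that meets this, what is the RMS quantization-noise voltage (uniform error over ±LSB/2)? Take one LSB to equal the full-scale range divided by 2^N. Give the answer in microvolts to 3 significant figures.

180 µV

Range = 2.55 − (-2.55) = 5.1 V.
Solving 6.02 N ≥ 78.1 − 1.76: N ≥ 12.681. Round up → N = 13.
One LSB is 5.1 V / 8192 = 0.62256 mV.
V_rms = LSB/√12 = 180 µV.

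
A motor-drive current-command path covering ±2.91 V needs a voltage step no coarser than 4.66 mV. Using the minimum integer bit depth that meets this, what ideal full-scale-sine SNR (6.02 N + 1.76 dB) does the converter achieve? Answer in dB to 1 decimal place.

68.0 dB

Full-scale range = 2.91 V − (-2.91 V) = 5.82 V.
Required number of levels: 5.82/4.66 mV = 1248.9; smallest N with 2^N ≥ that is 11.
SNR = 6.02 × 11 + 1.76 = 67.98 dB.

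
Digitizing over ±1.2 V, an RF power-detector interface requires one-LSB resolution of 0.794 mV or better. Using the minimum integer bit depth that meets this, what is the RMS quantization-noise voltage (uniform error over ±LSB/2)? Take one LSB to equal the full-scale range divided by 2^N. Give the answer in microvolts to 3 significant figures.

Span: 1.2 V − (-1.2 V) = 2.4 V.
Need 2^N ≥ 2.4 V / 0.794 mV = 3023 → N_min = 12.
One LSB is 2.4 V / 4096 = 0.58594 mV.
V_rms = LSB/√12 = 169 µV.

169 µV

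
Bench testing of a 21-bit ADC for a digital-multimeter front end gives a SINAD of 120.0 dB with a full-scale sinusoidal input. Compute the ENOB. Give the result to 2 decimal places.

ENOB = (120.0 − 1.76)/6.02 = 19.6412 bits.

19.64 bits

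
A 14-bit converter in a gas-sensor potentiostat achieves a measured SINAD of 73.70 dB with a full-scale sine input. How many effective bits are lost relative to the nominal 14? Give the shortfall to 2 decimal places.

Effective bits = (73.70 − 1.76)/6.02 = 11.9502.
Shortfall = 14 − 11.9502 = 2.0498 bits.

2.05 bits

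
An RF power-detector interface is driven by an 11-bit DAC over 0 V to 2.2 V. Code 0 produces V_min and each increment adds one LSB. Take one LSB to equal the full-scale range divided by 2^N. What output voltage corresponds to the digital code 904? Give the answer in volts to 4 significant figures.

Range is 2.2 V. LSB = 2.2 V / 2^11.
Output = V_min + (904/2048) × range = 0 + 0.441406 × 2.2 V
      = 0 V + 0.971094 V = 0.971094 V.

0.9711 V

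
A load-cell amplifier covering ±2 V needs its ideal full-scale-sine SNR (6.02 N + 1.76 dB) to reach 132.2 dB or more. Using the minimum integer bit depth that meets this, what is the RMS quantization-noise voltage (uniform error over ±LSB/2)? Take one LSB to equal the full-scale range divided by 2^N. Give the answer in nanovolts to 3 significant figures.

275 nV

Full-scale range = 2 V − (-2 V) = 4 V.
Required N = ⌈(132.2 − 1.76)/6.02⌉ = ⌈21.668⌉ = 22.
LSB = 4 V ÷ 2^22 = 4/4194304 V = 0.95367 µV.
RMS noise = LSB/√12 = 275 nV.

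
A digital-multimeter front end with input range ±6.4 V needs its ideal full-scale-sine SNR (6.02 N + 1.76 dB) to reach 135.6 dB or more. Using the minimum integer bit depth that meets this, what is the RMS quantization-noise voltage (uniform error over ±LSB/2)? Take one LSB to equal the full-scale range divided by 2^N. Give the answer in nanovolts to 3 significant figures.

Range = 6.4 − (-6.4) = 12.8 V.
Solving 6.02 N ≥ 135.6 − 1.76: N ≥ 22.233. Round up → N = 23.
Step size = 12.8/8388608 V = 1.5259 µV.
V_rms = LSB/√12 = 440 nV.

440 nV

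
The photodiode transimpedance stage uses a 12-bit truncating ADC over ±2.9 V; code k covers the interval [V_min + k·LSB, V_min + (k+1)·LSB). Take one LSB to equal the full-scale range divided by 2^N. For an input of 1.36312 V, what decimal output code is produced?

3010

Range = 2.9 − (-2.9) = 5.8 V. LSB = 5.8 V / 2^12 ≈ 1.416 mV.
(V_in − V_min) × 2^12/range = (1.36312 − (-2.9)) × 4096/5.8 = 3010.645.
Floor → code = 3010.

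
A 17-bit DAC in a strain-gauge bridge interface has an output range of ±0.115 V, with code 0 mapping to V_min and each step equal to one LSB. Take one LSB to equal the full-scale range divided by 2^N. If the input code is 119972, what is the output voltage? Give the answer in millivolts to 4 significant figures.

Span: 0.115 V − (-0.115 V) = 0.23 V. LSB = 0.23 V / 2^17.
V_out = -0.115 + 119972 × (0.23/131072) V
      = -0.115 V + 0.210522 V = 0.0955222 V.

95.52 mV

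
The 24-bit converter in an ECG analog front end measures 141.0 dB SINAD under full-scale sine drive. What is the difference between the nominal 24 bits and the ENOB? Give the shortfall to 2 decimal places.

0.87 bits

N_eff = (141.0 − 1.76)/6.02 = 23.1296 bits.
Shortfall = 24 − 23.1296 = 0.8704 bits.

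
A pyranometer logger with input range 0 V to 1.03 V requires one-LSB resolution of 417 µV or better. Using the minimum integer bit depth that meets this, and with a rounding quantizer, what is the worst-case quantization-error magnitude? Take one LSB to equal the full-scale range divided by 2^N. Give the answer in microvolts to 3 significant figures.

Span = 1.03 V.
Need 2^N ≥ 1.03 V / 417 µV = 2470 → N_min = 12.
Step size = 1.03/4096 V = 251.46 µV.
Half an LSB is 126 µV.

126 µV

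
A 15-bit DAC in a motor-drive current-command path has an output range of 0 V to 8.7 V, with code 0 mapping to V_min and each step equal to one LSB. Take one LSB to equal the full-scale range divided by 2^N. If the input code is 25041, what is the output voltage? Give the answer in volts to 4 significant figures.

6.648 V

Full-scale range = 8.7 V. LSB = 8.7 V / 2^15.
V_out = V_min + code × LSB = 0 V + 25041 × 8.7 V / 32768
      = 0 + 6.64846 = 6.64846 V.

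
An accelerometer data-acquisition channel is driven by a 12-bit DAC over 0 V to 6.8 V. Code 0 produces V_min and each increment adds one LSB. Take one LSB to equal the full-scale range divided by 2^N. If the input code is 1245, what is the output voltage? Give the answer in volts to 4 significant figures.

2.067 V

Span = 6.8 V. LSB = 6.8 V / 2^12.
V_out = 0 + 1245 × (6.8/4096) V
      = 0 + 2.06689 = 2.06689 V.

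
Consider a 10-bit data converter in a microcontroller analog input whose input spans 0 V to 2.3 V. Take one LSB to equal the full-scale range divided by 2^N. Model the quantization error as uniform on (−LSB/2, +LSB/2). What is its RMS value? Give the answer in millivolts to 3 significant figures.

Range is 2.3 V.
LSB = 2.3 V / 2^10 = 2.2461 mV.
For a uniform distribution on [−LSB/2, +LSB/2], V_rms = LSB/√12 = 2.2461 mV/3.4641 = 0.648 mV.

0.648 mV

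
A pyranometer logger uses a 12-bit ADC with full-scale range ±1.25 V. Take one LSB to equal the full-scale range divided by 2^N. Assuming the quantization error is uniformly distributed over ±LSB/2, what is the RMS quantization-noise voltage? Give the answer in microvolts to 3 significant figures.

The full-scale span is 1.25 − (-1.25) = 2.5 V.
LSB = 2.5 V ÷ 2^12 = 2.5/4096 V = 0.61035 mV.
For a uniform distribution on [−LSB/2, +LSB/2], V_rms = LSB/√12 = 0.61035 mV/3.4641 = 176 µV.

176 µV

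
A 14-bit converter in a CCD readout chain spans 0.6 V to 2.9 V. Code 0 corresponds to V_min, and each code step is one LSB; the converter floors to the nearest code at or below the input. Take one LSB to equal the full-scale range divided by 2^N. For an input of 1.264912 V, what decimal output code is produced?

4736

Span: 2.9 V − (0.6 V) = 2.3 V. LSB = 2.3 V / 2^14 ≈ 140.4 µV.
V_in − V_min = 1.264912 − (0.6) = 0.664912 V.
Divide by LSB: 0.664912 × 16384/2.3 = 4736.4862.
Truncating gives code 4736.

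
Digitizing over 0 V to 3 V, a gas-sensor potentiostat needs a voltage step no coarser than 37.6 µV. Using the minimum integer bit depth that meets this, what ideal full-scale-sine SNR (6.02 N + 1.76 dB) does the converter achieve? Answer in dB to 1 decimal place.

Span = 3 V.
Required number of levels: 3/37.6 µV = 79787; smallest N with 2^N ≥ that is 17.
6.02(17) + 1.76 = 104.10 dB.

104.1 dB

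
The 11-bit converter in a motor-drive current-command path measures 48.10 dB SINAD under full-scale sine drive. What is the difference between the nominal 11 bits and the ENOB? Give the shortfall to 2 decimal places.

Effective bits = (48.10 − 1.76)/6.02 = 7.6977.
Lost resolution: 11 − 7.6977 = 3.3023 bits.

3.30 bits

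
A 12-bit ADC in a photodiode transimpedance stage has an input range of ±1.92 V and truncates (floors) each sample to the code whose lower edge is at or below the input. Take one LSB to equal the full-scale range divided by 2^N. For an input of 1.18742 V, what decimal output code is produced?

The full-scale span is 1.92 − (-1.92) = 3.84 V. LSB = 3.84 V / 2^12 ≈ 0.9375 mV.
(V_in − V_min) × 2^12/range = (1.18742 − (-1.92)) × 4096/3.84 = 3314.581.
Floor → code = 3314.

3314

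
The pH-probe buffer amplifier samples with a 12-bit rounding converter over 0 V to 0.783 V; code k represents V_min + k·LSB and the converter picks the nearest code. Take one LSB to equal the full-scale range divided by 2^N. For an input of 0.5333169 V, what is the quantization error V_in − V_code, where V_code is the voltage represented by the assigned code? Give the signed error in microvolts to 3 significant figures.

−25.4 µV

Range is 0.783 V. LSB = 0.783 V / 2^12 ≈ 191.2 µV.
Position in LSBs: (0.5333169 − (0)) × 4096/0.783 = 2789.8672; rounding gives k = 2790.
V_code = V_min + k × range/2^12 = 0 + 2790 × 0.783/4096 = 0.5333422852 V.
e = 0.5333169 − (0.5333422852) = −25.4 µV.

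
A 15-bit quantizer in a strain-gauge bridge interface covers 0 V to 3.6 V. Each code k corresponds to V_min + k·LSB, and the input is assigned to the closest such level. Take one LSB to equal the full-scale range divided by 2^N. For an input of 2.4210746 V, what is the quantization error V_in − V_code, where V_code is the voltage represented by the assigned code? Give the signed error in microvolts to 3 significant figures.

Range is 3.6 V. LSB = 3.6 V / 2^15 ≈ 109.9 µV.
Position in LSBs: (2.4210746 − (0)) × 32768/3.6 = 22037.1590; rounding gives k = 22037.
Reconstructed level: 0 + 22037 × 3.6/32768 V = 2.4210571289 V.
Error = V_in − V_code = 2.4210746 − (2.4210571289) = +17.5 µV.

+17.5 µV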